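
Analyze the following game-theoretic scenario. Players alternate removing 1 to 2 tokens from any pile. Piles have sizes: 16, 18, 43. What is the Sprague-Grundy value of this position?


Subtraction set: {1, 2}
For this subtraction set, G(n) = n mod 3 (period = max + 1 = 3).
Pile 1 (size 16): G(16) = 16 mod 3 = 1
Pile 2 (size 18): G(18) = 18 mod 3 = 0
Pile 3 (size 43): G(43) = 43 mod 3 = 1
Total Grundy value = XOR of all: 1 XOR 0 XOR 1 = 0

0


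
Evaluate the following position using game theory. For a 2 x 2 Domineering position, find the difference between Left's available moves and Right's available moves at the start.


Board is 2 x 2 (rows x cols).
Left (vertical) placements: (rows-1) * cols = 1 * 2 = 2
Right (horizontal) placements: rows * (cols-1) = 2 * 1 = 2
Advantage = Left - Right = 2 - 2 = 0

0


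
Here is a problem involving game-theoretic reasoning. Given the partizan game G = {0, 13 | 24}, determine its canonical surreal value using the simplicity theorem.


Left options: {0, 13}, max = 13
Right options: {24}, min = 24
All options are numbers and max(Left) < min(Right), so by the simplicity theorem the value is the simplest (earliest-born) number strictly between 13 and 24.
Integers 14 through 23 all lie strictly between 13 and 24.
Among integers, the simplest (lowest birthday = smallest |n|; 0 is born on day 0, +-n on day n) is 14.
No non-integer in the interval can be simpler: if x is a non-integer in the interval, then floor(x) or ceil(x) also lies in the interval (the interval contains an integer), and both are proper prefixes of x's sign expansion, i.e. born earlier. So the game value is 14.
Game value = 14

14


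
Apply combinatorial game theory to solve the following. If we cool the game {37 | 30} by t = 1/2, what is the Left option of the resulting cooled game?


Original game: {37 | 30} (a switch {a | b} with a > b).
Cooling by t (for t below the temperature (a - b)/2 = 7/2) taxes each move by t: {a | b} cooled by t is {a - t | b + t}.
Cooling amount: t = 1/2
Cooled Left option: 37 - 1/2 = 73/2
Cooled Right option: 30 + 1/2 = 61/2
Cooled game: {73/2 | 61/2}
Left option = 73/2

73/2


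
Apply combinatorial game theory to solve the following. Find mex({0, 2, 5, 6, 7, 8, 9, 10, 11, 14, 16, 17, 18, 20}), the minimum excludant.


Set = {0, 2, 5, 6, 7, 8, 9, 10, 11, 14, 16, 17, 18, 20}
0 is in the set.
1 is NOT in the set. This is the mex.
mex = 1

1


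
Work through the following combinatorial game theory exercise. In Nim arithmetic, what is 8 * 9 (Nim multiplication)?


Nim multiplication is bilinear over XOR: (u XOR v) * w = (u*w) XOR (v*w).
So we split each operand into its bit components and XOR the pairwise Nim products.
8 = 8 (as XOR of powers of 2).
9 = 1 + 8 (as XOR of powers of 2).
Using the standard Nim-product table on single bits:
  2*2 = 3,   2*4 = 8,   2*8 = 12,
  4*4 = 6,   4*8 = 11,  8*8 = 13,
and  1*x = x (identity), k*l = l*k (commutative).
Pairwise Nim products:
  8 * 1 = 8
  8 * 8 = 13
XOR them: 8 XOR 13 = 5.
Result: 8 * 9 = 5 (in Nim).

5


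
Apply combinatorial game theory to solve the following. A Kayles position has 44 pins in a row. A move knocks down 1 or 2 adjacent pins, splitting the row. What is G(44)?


Kayles: a move removes 1 or 2 adjacent pins from a contiguous row.
Removing pins from a row of k leaves two independent rows (a, b) with a + b = k - 1 (one pin) or a + b = k - 2 (two pins); an end removal gives a = 0.
By Sprague-Grundy, G(k) = mex{ G(a) XOR G(b) } over all these splits. G(0) = 0.
G(1): splits (0,0):0^0=0 -> mex({0}) = 1
G(2): splits (0,1):0^1=1 (0,0):0^0=0 -> mex({0, 1}) = 2
G(3): splits (0,2):0^2=2 (1,1):1^1=0 (0,1):0^1=1 -> mex({0, 1, 2}) = 3
G(4): splits (0,3):0^3=3 (1,2):1^2=3 (0,2):0^2=2 (1,1):1^1=0 -> mex({0, 2, 3}) = 1
G(5): splits (0,4):0^1=1 (1,3):1^3=2 (2,2):2^2=0 (0,3):0^3=3 (1,2):1^2=3 -> mex({0, 1, 2, 3}) = 4
G(6) = mex({0, 1, 2, 4}) = 3
G(7) = mex({0, 1, 3, 4, 5}) = 2
G(8) = mex({0, 2, 3, 5, 6}) = 1
G(9) = mex({0, 1, 2, 3, 6, 7}) = 4
G(10) = mex({0, 1, 3, 4, 5, 7}) = 2
G(11) = mex({0, 1, 2, 3, 4, 5}) = 6
G(12) = mex({0, 1, 2, 3, 5, 6, 7}) = 4
G(13) = mex({0, 2, 3, 4, 6, 7}) = 1
G(14) = mex({0, 1, 4, 5, 6, 7}) = 2
G(15) = mex({0, 1, 2, 3, 4, 5, 6}) = 7
G(16) = mex({0, 2, 3, 5, 6, 7}) = 1
G(17) = mex({0, 1, 2, 3, 5, 6, 7}) = 4
G(18) = mex({0, 1, 2, 4, 5, 6}) = 3
G(19) = mex({0, 1, 3, 4, 5, 7}) = 2
G(20) = mex({0, 2, 3, 4, 5, 6, 7}) = 1
G(21) = mex({0, 1, 2, 3, 5, 6, 7}) = 4
G(22) = mex({0, 1, 2, 3, 4, 5, 7}) = 6
G(23) = mex({0, 1, 2, 3, 4, 5, 6}) = 7
G(24) = mex({0, 1, 2, 3, 5, 6, 7}) = 4
G(25) = mex({0, 2, 3, 4, 6, 7}) = 1
G(26) = mex({0, 1, 3, 4, 5, 6, 7}) = 2
G(27) = mex({0, 1, 2, 3, 4, 5, 6, 7}) = 8
G(28) = mex({0, 1, 2, 3, 4, 6, 7, 8}) = 5
G(29) = mex({0, 1, 2, 3, 5, 6, 7, 8, 9}) = 4
G(30) = mex({0, 1, 2, 3, 4, 5, 6, 9, 10}) = 7
G(31) = mex({0, 1, 3, 4, 5, 7, 10, 11}) = 2
G(32) = mex({0, 2, 3, 4, 5, 6, 7, 9, 11}) = 1
G(33) = mex({0, 1, 2, 3, 4, 5, 6, 7, 9, 12}) = 8
G(34) = mex({0, 1, 2, 3, 4, 5, 7, 8, 11, 12}) = 6
G(35) = mex({0, 1, 2, 3, 4, 5, 6, 8, 9, 10, 11}) = 7
G(36) = mex({0, 1, 2, 3, 5, 6, 7, 9, 10}) = 4
G(37) = mex({0, 2, 3, 4, 6, 7, 9, 10, 11, 12}) = 1
G(38) = mex({0, 1, 3, 4, 5, 6, 7, 9, 10, 11, 12}) = 2
G(39) = mex({0, 1, 2, 4, 5, 6, 7, 9, 10, 12, 14}) = 3
G(40) = mex({0, 2, 3, 4, 6, 7, 11, 12, 14}) = 1
G(41) = mex({0, 1, 2, 3, 5, 6, 7, 9, 10, 11, 12}) = 4
G(42) = mex({0, 1, 2, 3, 4, 5, 6, 9, 10}) = 7
G(43) = mex({0, 1, 3, 4, 5, 7, 9, 10, 12, 15}) = 2
G(44) = mex({0, 2, 3, 4, 5, 6, 7, 9, 10, 12, 15}) = 1
Therefore G(44) = 1.

1


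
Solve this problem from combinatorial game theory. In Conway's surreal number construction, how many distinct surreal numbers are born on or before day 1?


Day 0: {|} = 0 is born. Count = 1.
Day n: the number of surreal numbers born by day n is 2^(n+1) - 1.
By day 0: 2^1 - 1 = 1
By day 1: 2^2 - 1 = 3
By day 1: 3 surreal numbers.

3


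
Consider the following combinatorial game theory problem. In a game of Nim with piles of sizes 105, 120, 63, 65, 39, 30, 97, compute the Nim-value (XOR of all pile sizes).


We need the XOR (exclusive or) of all pile sizes.
After XOR-ing pile 1 (size 105): 0 XOR 105 = 105
After XOR-ing pile 2 (size 120): 105 XOR 120 = 17
After XOR-ing pile 3 (size 63): 17 XOR 63 = 46
After XOR-ing pile 4 (size 65): 46 XOR 65 = 111
After XOR-ing pile 5 (size 39): 111 XOR 39 = 72
After XOR-ing pile 6 (size 30): 72 XOR 30 = 86
After XOR-ing pile 7 (size 97): 86 XOR 97 = 55
The Nim-value of this position is 55.

55


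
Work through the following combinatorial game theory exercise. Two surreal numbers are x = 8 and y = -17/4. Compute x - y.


x = 8, y = -17/4
Converting to common denominator: 4
x = 32/4, y = -17/4
x - y = 8 - -17/4 = 49/4

49/4


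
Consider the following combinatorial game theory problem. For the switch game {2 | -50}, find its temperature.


The game is {2 | -50}, a switch {a | b} with numbers a > b.
Cooling {a | b} by t gives {a - t | b + t}, which stops being hot when a - t = b + t, i.e. at t = (a - b)/2. So the temperature of a switch is (a - b)/2.
Temperature = (Left option - Right option) / 2
= (2 - (-50)) / 2
= 52 / 2
= 26

26


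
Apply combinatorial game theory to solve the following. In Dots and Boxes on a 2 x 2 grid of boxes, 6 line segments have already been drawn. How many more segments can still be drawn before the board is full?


Grid: 2 x 2 boxes, i.e. 3 rows and 3 columns of dots.
Horizontal edges: (rows + 1) * cols = 3 * 2 = 6
Vertical edges: rows * (cols + 1) = 2 * 3 = 6
Total edges: 6 + 6 = 12
Edges drawn: 6
Remaining: 12 - 6 = 6

6


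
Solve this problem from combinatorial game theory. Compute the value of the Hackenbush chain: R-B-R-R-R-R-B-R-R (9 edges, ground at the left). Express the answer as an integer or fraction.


Edges (from ground): R-B-R-R-R-R-B-R-R
By Berlekamp's sign-expansion rule, a Blue-Red Hackenbush stalk has the value of the surreal number whose sign sequence is the edge sequence with B -> + and R -> -.
Sign sequence: -+----+--
Trace the sign expansion in the surreal number tree, starting from 0:
Edge 1: R (sign -) -> bounds (-inf, 0), value = -1
Edge 2: B (sign +) -> bounds (-1, 0), value = -1/2
Edge 3: R (sign -) -> bounds (-1, -1/2), value = -3/4
Edge 4: R (sign -) -> bounds (-1, -3/4), value = -7/8
Edge 5: R (sign -) -> bounds (-1, -7/8), value = -15/16
Edge 6: R (sign -) -> bounds (-1, -15/16), value = -31/32
Edge 7: B (sign +) -> bounds (-31/32, -15/16), value = -61/64
Edge 8: R (sign -) -> bounds (-31/32, -61/64), value = -123/128
Edge 9: R (sign -) -> bounds (-31/32, -123/128), value = -247/256
Game value = -247/256

-247/256


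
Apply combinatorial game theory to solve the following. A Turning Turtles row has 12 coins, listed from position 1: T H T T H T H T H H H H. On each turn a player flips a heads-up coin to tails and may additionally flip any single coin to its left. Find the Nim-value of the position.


Coins: T H T T H T H T H H H H
Key fact: a single head at position k behaves exactly like a Nim heap of size k (turning it to T and optionally flipping a coin at j < k corresponds to moving the heap from k to j, or to 0), and heads combine as a disjunctive sum (two heads at the same place would cancel, matching j XOR j = 0). So the Nim-value is the XOR of the 1-indexed positions of the heads.
Face-up positions (1-indexed): [2, 5, 7, 9, 10, 11, 12]
XOR 0 with 2: 0 XOR 2 = 2
XOR 2 with 5: 2 XOR 5 = 7
XOR 7 with 7: 7 XOR 7 = 0
XOR 0 with 9: 0 XOR 9 = 9
XOR 9 with 10: 9 XOR 10 = 3
XOR 3 with 11: 3 XOR 11 = 8
XOR 8 with 12: 8 XOR 12 = 4
Nim-value = 4

4


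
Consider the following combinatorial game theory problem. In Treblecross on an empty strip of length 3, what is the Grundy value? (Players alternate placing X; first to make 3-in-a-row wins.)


Treblecross: place X on empty cells; 3-in-a-row wins.
Playing within two cells of an existing X lets the opponent win at once, so sensible play treats the cells i-2..i+2 around each X as dead. The player left with no safe cell loses, so this is a normal-play take-away game on strips of safe cells.
Placing X at cell i (0-indexed) of a strip of k safe cells leaves independent strips of sizes max(0, i-2) and max(0, k-i-3). Hence G(k) = mex{ G(max(0,i-2)) XOR G(max(0,k-i-3)) : 0 <= i < k }, with G(0) = 0.
G(1): splits (0,0):0^0=0 -> mex({0}) = 1
G(2): splits (0,0):0^0=0 -> mex({0}) = 1
G(3): splits (0,0):0^0=0 -> mex({0}) = 1
Therefore G(3) = 1.

1


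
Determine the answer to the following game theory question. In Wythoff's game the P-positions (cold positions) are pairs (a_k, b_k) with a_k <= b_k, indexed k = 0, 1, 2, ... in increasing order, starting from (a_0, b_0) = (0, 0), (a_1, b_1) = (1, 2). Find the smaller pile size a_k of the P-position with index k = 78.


By Wythoff's theorem, a_k = floor(k * phi) and b_k = floor(k * phi^2) = a_k + k, where phi = (1 + sqrt(5))/2 is the golden ratio.
phi = (1 + sqrt(5))/2 = 1.618034
k = 78
k * phi = 78 * 1.618034 = 126.206651
a_78 = floor(k * phi) = 126

126


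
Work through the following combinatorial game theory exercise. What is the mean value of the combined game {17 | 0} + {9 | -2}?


G1 = {17 | 0}, G2 = {9 | -2}
Each is a switch {a | b} with numbers a > b; its mean value is (a + b)/2, and mean value is additive over game sums: m(G1 + G2) = m(G1) + m(G2).
Mean of G1 = (17 + (0))/2 = 17/2 = 17/2
Mean of G2 = (9 + (-2))/2 = 7/2 = 7/2
Mean of G1 + G2 = 17/2 + 7/2 = 12

12


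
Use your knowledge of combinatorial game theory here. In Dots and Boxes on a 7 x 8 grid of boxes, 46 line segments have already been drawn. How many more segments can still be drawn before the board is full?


Grid: 7 x 8 boxes, i.e. 8 rows and 9 columns of dots.
Horizontal edges: (rows + 1) * cols = 8 * 8 = 64
Vertical edges: rows * (cols + 1) = 7 * 9 = 63
Total edges: 64 + 63 = 127
Edges drawn: 46
Remaining: 127 - 46 = 81

81


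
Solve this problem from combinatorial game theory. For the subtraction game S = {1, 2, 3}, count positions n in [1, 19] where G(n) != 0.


Subtraction set S = {1, 2, 3}, so G(n) = n mod 4.
G(n) = 0 when n is a multiple of 4.
Multiples of 4 in [1, 19]: 4
N-positions (nonzero Grundy) = 19 - 4 = 15

15


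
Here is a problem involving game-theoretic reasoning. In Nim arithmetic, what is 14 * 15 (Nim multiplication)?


Nim multiplication is bilinear over XOR: (u XOR v) * w = (u*w) XOR (v*w).
So we split each operand into its bit components and XOR the pairwise Nim products.
14 = 2 + 4 + 8 (as XOR of powers of 2).
15 = 1 + 2 + 4 + 8 (as XOR of powers of 2).
Using the standard Nim-product table on single bits:
  2*2 = 3,   2*4 = 8,   2*8 = 12,
  4*4 = 6,   4*8 = 11,  8*8 = 13,
and  1*x = x (identity), k*l = l*k (commutative).
Pairwise Nim products:
  2 * 1 = 2
  2 * 2 = 3
  2 * 4 = 8
  2 * 8 = 12
  4 * 1 = 4
  4 * 2 = 8
  4 * 4 = 6
  4 * 8 = 11
  8 * 1 = 8
  8 * 2 = 12
  8 * 4 = 11
  8 * 8 = 13
XOR them: 2 XOR 3 XOR 8 XOR 12 XOR 4 XOR 8 XOR 6 XOR 11 XOR 8 XOR 12 XOR 11 XOR 13 = 6.
Result: 14 * 15 = 6 (in Nim).

6


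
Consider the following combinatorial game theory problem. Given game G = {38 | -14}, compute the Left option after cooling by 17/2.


Original game: {38 | -14} (a switch {a | b} with a > b).
Cooling by t (for t below the temperature (a - b)/2 = 26) taxes each move by t: {a | b} cooled by t is {a - t | b + t}.
Cooling amount: t = 17/2
Cooled Left option: 38 - 17/2 = 59/2
Cooled Right option: -14 + 17/2 = -11/2
Cooled game: {59/2 | -11/2}
Left option = 59/2

59/2


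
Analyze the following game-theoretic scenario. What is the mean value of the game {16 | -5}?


Game = {16 | -5}, a switch {a | b} with numbers a > b.
Its thermograph has left wall a - t and right wall b + t, which meet at t = (a - b)/2, where both equal (a + b)/2. So the mast (mean value) is at (a + b)/2.
Mean = (16 + (-5))/2 = 11/2 = 11/2

11/2


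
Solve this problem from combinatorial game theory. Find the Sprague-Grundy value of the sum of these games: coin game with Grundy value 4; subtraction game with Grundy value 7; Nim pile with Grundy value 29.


By the Sprague-Grundy theorem, the Grundy value of a sum of games is the XOR of individual Grundy values.
coin game: Grundy value = 4. Running XOR: 0 XOR 4 = 4
subtraction game: Grundy value = 7. Running XOR: 4 XOR 7 = 3
Nim pile: Grundy value = 29. Running XOR: 3 XOR 29 = 30
The combined Grundy value is 30.

30


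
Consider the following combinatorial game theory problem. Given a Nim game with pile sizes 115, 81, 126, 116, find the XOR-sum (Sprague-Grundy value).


We need the XOR (exclusive or) of all pile sizes.
After XOR-ing pile 1 (size 115): 0 XOR 115 = 115
After XOR-ing pile 2 (size 81): 115 XOR 81 = 34
After XOR-ing pile 3 (size 126): 34 XOR 126 = 92
After XOR-ing pile 4 (size 116): 92 XOR 116 = 40
The Nim-value of this position is 40.

40


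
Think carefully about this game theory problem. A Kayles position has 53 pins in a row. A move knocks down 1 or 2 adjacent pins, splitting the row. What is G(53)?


Kayles: a move removes 1 or 2 adjacent pins from a contiguous row.
Removing pins from a row of k leaves two independent rows (a, b) with a + b = k - 1 (one pin) or a + b = k - 2 (two pins); an end removal gives a = 0.
By Sprague-Grundy, G(k) = mex{ G(a) XOR G(b) } over all these splits. G(0) = 0.
G(1): splits (0,0):0^0=0 -> mex({0}) = 1
G(2): splits (0,1):0^1=1 (0,0):0^0=0 -> mex({0, 1}) = 2
G(3): splits (0,2):0^2=2 (1,1):1^1=0 (0,1):0^1=1 -> mex({0, 1, 2}) = 3
G(4): splits (0,3):0^3=3 (1,2):1^2=3 (0,2):0^2=2 (1,1):1^1=0 -> mex({0, 2, 3}) = 1
G(5): splits (0,4):0^1=1 (1,3):1^3=2 (2,2):2^2=0 (0,3):0^3=3 (1,2):1^2=3 -> mex({0, 1, 2, 3}) = 4
G(6) = mex({0, 1, 2, 4}) = 3
G(7) = mex({0, 1, 3, 4, 5}) = 2
G(8) = mex({0, 2, 3, 5, 6}) = 1
G(9) = mex({0, 1, 2, 3, 6, 7}) = 4
G(10) = mex({0, 1, 3, 4, 5, 7}) = 2
G(11) = mex({0, 1, 2, 3, 4, 5}) = 6
G(12) = mex({0, 1, 2, 3, 5, 6, 7}) = 4
G(13) = mex({0, 2, 3, 4, 6, 7}) = 1
G(14) = mex({0, 1, 4, 5, 6, 7}) = 2
G(15) = mex({0, 1, 2, 3, 4, 5, 6}) = 7
G(16) = mex({0, 2, 3, 5, 6, 7}) = 1
G(17) = mex({0, 1, 2, 3, 5, 6, 7}) = 4
G(18) = mex({0, 1, 2, 4, 5, 6}) = 3
G(19) = mex({0, 1, 3, 4, 5, 7}) = 2
G(20) = mex({0, 2, 3, 4, 5, 6, 7}) = 1
G(21) = mex({0, 1, 2, 3, 5, 6, 7}) = 4
G(22) = mex({0, 1, 2, 3, 4, 5, 7}) = 6
G(23) = mex({0, 1, 2, 3, 4, 5, 6}) = 7
G(24) = mex({0, 1, 2, 3, 5, 6, 7}) = 4
G(25) = mex({0, 2, 3, 4, 6, 7}) = 1
G(26) = mex({0, 1, 3, 4, 5, 6, 7}) = 2
G(27) = mex({0, 1, 2, 3, 4, 5, 6, 7}) = 8
G(28) = mex({0, 1, 2, 3, 4, 6, 7, 8}) = 5
G(29) = mex({0, 1, 2, 3, 5, 6, 7, 8, 9}) = 4
G(30) = mex({0, 1, 2, 3, 4, 5, 6, 9, 10}) = 7
G(31) = mex({0, 1, 3, 4, 5, 7, 10, 11}) = 2
G(32) = mex({0, 2, 3, 4, 5, 6, 7, 9, 11}) = 1
G(33) = mex({0, 1, 2, 3, 4, 5, 6, 7, 9, 12}) = 8
G(34) = mex({0, 1, 2, 3, 4, 5, 7, 8, 11, 12}) = 6
G(35) = mex({0, 1, 2, 3, 4, 5, 6, 8, 9, 10, 11}) = 7
G(36) = mex({0, 1, 2, 3, 5, 6, 7, 9, 10}) = 4
G(37) = mex({0, 2, 3, 4, 6, 7, 9, 10, 11, 12}) = 1
G(38) = mex({0, 1, 3, 4, 5, 6, 7, 9, 10, 11, 12}) = 2
G(39) = mex({0, 1, 2, 4, 5, 6, 7, 9, 10, 12, 14}) = 3
G(40) = mex({0, 2, 3, 4, 6, 7, 11, 12, 14}) = 1
G(41) = mex({0, 1, 2, 3, 5, 6, 7, 9, 10, 11, 12}) = 4
G(42) = mex({0, 1, 2, 3, 4, 5, 6, 9, 10}) = 7
G(43) = mex({0, 1, 3, 4, 5, 7, 9, 10, 12, 15}) = 2
G(44) = mex({0, 2, 3, 4, 5, 6, 7, 9, 10, 12, 15}) = 1
G(45) = mex({0, 1, 2, 3, 4, 5, 6, 7, 9, 10, 12, 14}) = 8
G(46) = mex({0, 1, 3, 4, 5, 7, 8, 11, 12, 14}) = 2
G(47) = mex({0, 1, 2, 3, 4, 5, 6, 8, 9, 10, 11, 12}) = 7
G(48) = mex({0, 1, 2, 3, 5, 6, 7, 9, 10}) = 4
G(49) = mex({0, 2, 3, 4, 6, 7, 9, 10, 11, 12, 15}) = 1
G(50) = mex({0, 1, 4, 5, 6, 7, 9, 11, 12, 14, 15}) = 2
G(51) = mex({0, 1, 2, 3, 4, 5, 6, 7, 9, 12, 14, 15}) = 8
G(52) = mex({0, 2, 3, 4, 5, 6, 7, 8, 11, 12, 15}) = 1
G(53) = mex({0, 1, 2, 3, 5, 6, 7, 8, 9, 10, 11, 12}) = 4
Therefore G(53) = 4.

4


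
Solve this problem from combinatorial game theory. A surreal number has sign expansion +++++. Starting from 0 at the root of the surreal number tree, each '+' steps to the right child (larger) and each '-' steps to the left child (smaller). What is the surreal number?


Sign expansion: +++++
Rule: track bounds (lo, hi), initially (-inf, +inf). On '+', the current value becomes lo and we move to the simplest number in (value, hi): value + 1 if hi = +inf, otherwise the midpoint (value + hi)/2. On '-', the current value becomes hi and we move to value - 1 if lo = -inf, otherwise the midpoint (lo + value)/2.
Start at 0.
Step 1: sign = +, move right. Bounds: (0, +inf). Value = 1
Step 2: sign = +, move right. Bounds: (1, +inf). Value = 2
Step 3: sign = +, move right. Bounds: (2, +inf). Value = 3
Step 4: sign = +, move right. Bounds: (3, +inf). Value = 4
Step 5: sign = +, move right. Bounds: (4, +inf). Value = 5
The surreal number with sign expansion +++++ is 5.

5


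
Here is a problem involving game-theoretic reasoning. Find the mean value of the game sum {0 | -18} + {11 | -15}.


G1 = {0 | -18}, G2 = {11 | -15}
Each is a switch {a | b} with numbers a > b; its mean value is (a + b)/2, and mean value is additive over game sums: m(G1 + G2) = m(G1) + m(G2).
Mean of G1 = (0 + (-18))/2 = -18/2 = -9
Mean of G2 = (11 + (-15))/2 = -4/2 = -2
Mean of G1 + G2 = -9 + -2 = -11

-11


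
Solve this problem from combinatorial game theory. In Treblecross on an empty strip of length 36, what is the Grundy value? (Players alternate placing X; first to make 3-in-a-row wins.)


Treblecross: place X on empty cells; 3-in-a-row wins.
Playing within two cells of an existing X lets the opponent win at once, so sensible play treats the cells i-2..i+2 around each X as dead. The player left with no safe cell loses, so this is a normal-play take-away game on strips of safe cells.
Placing X at cell i (0-indexed) of a strip of k safe cells leaves independent strips of sizes max(0, i-2) and max(0, k-i-3). Hence G(k) = mex{ G(max(0,i-2)) XOR G(max(0,k-i-3)) : 0 <= i < k }, with G(0) = 0.
G(1): splits (0,0):0^0=0 -> mex({0}) = 1
G(2): splits (0,0):0^0=0 -> mex({0}) = 1
G(3): splits (0,0):0^0=0 -> mex({0}) = 1
G(4): splits (0,1):0^1=1 (0,0):0^0=0 -> mex({0, 1}) = 2
G(5): splits (0,2):0^1=1 (0,1):0^1=1 (0,0):0^0=0 -> mex({0, 1}) = 2
G(6) = mex({1}) = 0
G(7) = mex({0, 1, 2}) = 3
G(8) = mex({0, 1, 2}) = 3
G(9) = mex({0, 2}) = 1
G(10) = mex({0, 2, 3}) = 1
G(11) = mex({0, 3}) = 1
G(12) = mex({1, 3}) = 0
G(13) = mex({0, 1, 2, 3}) = 4
G(14) = mex({0, 1, 2}) = 3
G(15) = mex({0, 1, 2}) = 3
G(16) = mex({0, 1, 2, 4}) = 3
G(17) = mex({0, 1, 3, 4}) = 2
G(18) = mex({0, 1, 3, 4}) = 2
G(19) = mex({0, 1, 3, 5}) = 2
G(20) = mex({0, 1, 2, 3, 5}) = 4
G(21) = mex({0, 1, 2, 3, 5}) = 4
G(22) = mex({1, 2, 6}) = 0
G(23) = mex({0, 1, 2, 3, 4, 6}) = 5
G(24) = mex({0, 1, 2, 3, 4}) = 5
G(25) = mex({0, 1, 3, 4, 7}) = 2
G(26) = mex({0, 1, 3, 4, 5, 7}) = 2
G(27) = mex({0, 1, 3, 5}) = 2
G(28) = mex({0, 1, 2, 5}) = 3
G(29) = mex({0, 1, 2, 4, 5, 6}) = 3
G(30) = mex({1, 2, 4, 6}) = 0
G(31) = mex({0, 1, 2, 3, 4, 6}) = 5
G(32) = mex({1, 2, 3, 4, 7}) = 0
G(33) = mex({0, 3, 7}) = 1
G(34) = mex({0, 2, 3, 5, 7}) = 1
G(35) = mex({0, 2, 3, 5, 6}) = 1
G(36) = mex({0, 1, 2, 5, 6}) = 3
Therefore G(36) = 3.

3


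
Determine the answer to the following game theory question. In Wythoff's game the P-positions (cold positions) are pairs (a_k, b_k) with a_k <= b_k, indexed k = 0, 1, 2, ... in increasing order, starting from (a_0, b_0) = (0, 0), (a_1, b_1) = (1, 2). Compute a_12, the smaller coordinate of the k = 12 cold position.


By Wythoff's theorem, a_k = floor(k * phi) and b_k = floor(k * phi^2) = a_k + k, where phi = (1 + sqrt(5))/2 is the golden ratio.
phi = (1 + sqrt(5))/2 = 1.618034
k = 12
k * phi = 12 * 1.618034 = 19.416408
a_12 = floor(k * phi) = 19

19


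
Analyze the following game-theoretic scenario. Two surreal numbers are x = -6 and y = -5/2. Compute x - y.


x = -6, y = -5/2
Converting to common denominator: 2
x = -12/2, y = -5/2
x - y = -6 - -5/2 = -7/2

-7/2


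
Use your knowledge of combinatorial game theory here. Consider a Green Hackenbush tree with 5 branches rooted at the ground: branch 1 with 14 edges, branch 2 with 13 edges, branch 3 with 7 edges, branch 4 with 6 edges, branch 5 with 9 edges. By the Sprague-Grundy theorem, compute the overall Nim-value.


The tree has 5 branches from the ground vertex.
In Green Hackenbush, the Nim-value of a simple path of length k is k.
Branch 1: length 14, Nim-value = 14
Branch 2: length 13, Nim-value = 13
Branch 3: length 7, Nim-value = 7
Branch 4: length 6, Nim-value = 6
Branch 5: length 9, Nim-value = 9
Total Nim-value = XOR of all branch values:
0 XOR 14 = 14
14 XOR 13 = 3
3 XOR 7 = 4
4 XOR 6 = 2
2 XOR 9 = 11
Nim-value of the tree = 11

11


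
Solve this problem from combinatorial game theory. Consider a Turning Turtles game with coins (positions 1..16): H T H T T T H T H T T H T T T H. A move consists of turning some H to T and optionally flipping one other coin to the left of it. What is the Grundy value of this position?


Coins: H T H T T T H T H T T H T T T H
Key fact: a single head at position k behaves exactly like a Nim heap of size k (turning it to T and optionally flipping a coin at j < k corresponds to moving the heap from k to j, or to 0), and heads combine as a disjunctive sum (two heads at the same place would cancel, matching j XOR j = 0). So the Nim-value is the XOR of the 1-indexed positions of the heads.
Face-up positions (1-indexed): [1, 3, 7, 9, 12, 16]
XOR 0 with 1: 0 XOR 1 = 1
XOR 1 with 3: 1 XOR 3 = 2
XOR 2 with 7: 2 XOR 7 = 5
XOR 5 with 9: 5 XOR 9 = 12
XOR 12 with 12: 12 XOR 12 = 0
XOR 0 with 16: 0 XOR 16 = 16
Nim-value = 16

16


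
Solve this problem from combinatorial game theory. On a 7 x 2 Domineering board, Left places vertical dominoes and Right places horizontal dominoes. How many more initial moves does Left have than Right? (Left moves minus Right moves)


Board is 7 x 2 (rows x cols).
Left (vertical) placements: (rows-1) * cols = 6 * 2 = 12
Right (horizontal) placements: rows * (cols-1) = 7 * 1 = 7
Advantage = Left - Right = 12 - 7 = 5

5


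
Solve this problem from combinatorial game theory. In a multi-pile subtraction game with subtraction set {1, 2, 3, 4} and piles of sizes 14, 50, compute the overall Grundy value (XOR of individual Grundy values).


Subtraction set: {1, 2, 3, 4}
For this subtraction set, G(n) = n mod 5 (period = max + 1 = 5).
Pile 1 (size 14): G(14) = 14 mod 5 = 4
Pile 2 (size 50): G(50) = 50 mod 5 = 0
Total Grundy value = XOR of all: 4 XOR 0 = 4

4


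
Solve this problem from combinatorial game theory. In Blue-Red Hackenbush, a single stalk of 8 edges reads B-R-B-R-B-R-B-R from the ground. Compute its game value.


Edges (from ground): B-R-B-R-B-R-B-R
By Berlekamp's sign-expansion rule, a Blue-Red Hackenbush stalk has the value of the surreal number whose sign sequence is the edge sequence with B -> + and R -> -.
Sign sequence: +-+-+-+-
Trace the sign expansion in the surreal number tree, starting from 0:
Edge 1: B (sign +) -> bounds (0, +inf), value = 1
Edge 2: R (sign -) -> bounds (0, 1), value = 1/2
Edge 3: B (sign +) -> bounds (1/2, 1), value = 3/4
Edge 4: R (sign -) -> bounds (1/2, 3/4), value = 5/8
Edge 5: B (sign +) -> bounds (5/8, 3/4), value = 11/16
Edge 6: R (sign -) -> bounds (5/8, 11/16), value = 21/32
Edge 7: B (sign +) -> bounds (21/32, 11/16), value = 43/64
Edge 8: R (sign -) -> bounds (21/32, 43/64), value = 85/128
Game value = 85/128

85/128


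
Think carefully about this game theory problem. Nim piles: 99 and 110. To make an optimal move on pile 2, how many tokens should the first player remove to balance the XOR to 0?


Piles: 99 and 110
Current XOR: 99 XOR 110 = 13 (non-zero, so this is an N-position).
To make the XOR zero, we need to find a move that balances the piles.
For pile 2 (size 110): target = 110 XOR 13 = 99
We reduce pile 2 from 110 to 99.
Tokens removed: 110 - 99 = 11
Verification: 99 XOR 99 = 0

11


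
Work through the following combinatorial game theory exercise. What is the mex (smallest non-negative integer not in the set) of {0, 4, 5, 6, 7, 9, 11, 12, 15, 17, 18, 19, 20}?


Set = {0, 4, 5, 6, 7, 9, 11, 12, 15, 17, 18, 19, 20}
0 is in the set.
1 is NOT in the set. This is the mex.
mex = 1

1


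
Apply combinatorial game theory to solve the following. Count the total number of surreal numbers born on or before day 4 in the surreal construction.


Day 0: {|} = 0 is born. Count = 1.
Day n: the number of surreal numbers born by day n is 2^(n+1) - 1.
By day 0: 2^1 - 1 = 1
By day 1: 2^2 - 1 = 3
By day 2: 2^3 - 1 = 7
By day 3: 2^4 - 1 = 15
By day 4: 2^5 - 1 = 31
By day 4: 31 surreal numbers.

31


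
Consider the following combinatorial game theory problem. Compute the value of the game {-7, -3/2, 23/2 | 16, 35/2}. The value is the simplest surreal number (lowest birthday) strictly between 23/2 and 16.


Left options: {-7, -3/2, 23/2}, max = 23/2
Right options: {16, 35/2}, min = 16
All options are numbers and max(Left) < min(Right), so by the simplicity theorem the value is the simplest (earliest-born) number strictly between 23/2 and 16.
Integers 12 through 15 all lie strictly between 23/2 and 16.
Among integers, the simplest (lowest birthday = smallest |n|; 0 is born on day 0, +-n on day n) is 12.
No non-integer in the interval can be simpler: if x is a non-integer in the interval, then floor(x) or ceil(x) also lies in the interval (the interval contains an integer), and both are proper prefixes of x's sign expansion, i.e. born earlier. So the game value is 12.
Game value = 12

12


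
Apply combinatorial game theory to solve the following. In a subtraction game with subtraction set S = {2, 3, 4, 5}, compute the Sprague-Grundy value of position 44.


The subtraction set is S = {2, 3, 4, 5}.
G(k) = mex{ G(k - s) : s in S, s <= k }. We compute iteratively: G(0) = 0.
G(1) = mex({}) = 0
G(2) = mex({0}) = 1
G(3) = mex({0}) = 1
G(4) = mex({0, 1}) = 2
G(5) = mex({0, 1}) = 2
G(6) = mex({0, 1, 2}) = 3
G(7) = mex({1, 2}) = 0
G(8) = mex({1, 2, 3}) = 0
G(9) = mex({0, 2, 3}) = 1
G(10) = mex({0, 2, 3}) = 1
G(11) = mex({0, 1, 3}) = 2
Observe that G(7)..G(11) = 0, 0, 1, 1, 2 repeats G(0)..G(4) = 0, 0, 1, 1, 2.
For k >= max(S) = 5, G(k) is determined by the previous 5 values G(k-5)..G(k-1); a window of 5 consecutive values has recurred shifted by 7, so by induction G(k + 7) = G(k) for all k >= 0: the sequence is periodic from the start with period 7.
One period: G(0..6) = 0, 0, 1, 1, 2, 2, 3.
44 mod 7 = 2, so G(44) = G(2) = 1.

1


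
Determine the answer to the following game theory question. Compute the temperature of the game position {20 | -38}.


The game is {20 | -38}, a switch {a | b} with numbers a > b.
Cooling {a | b} by t gives {a - t | b + t}, which stops being hot when a - t = b + t, i.e. at t = (a - b)/2. So the temperature of a switch is (a - b)/2.
Temperature = (Left option - Right option) / 2
= (20 - (-38)) / 2
= 58 / 2
= 29

29


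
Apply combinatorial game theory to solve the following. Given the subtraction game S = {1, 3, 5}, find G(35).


The subtraction set is S = {1, 3, 5}.
G(k) = mex{ G(k - s) : s in S, s <= k }. We compute iteratively: G(0) = 0.
G(1) = mex({0}) = 1
G(2) = mex({1}) = 0
G(3) = mex({0}) = 1
G(4) = mex({1}) = 0
G(5) = mex({0}) = 1
G(6) = mex({1}) = 0
Observe that G(2)..G(6) = 0, 1, 0, 1, 0 repeats G(0)..G(4) = 0, 1, 0, 1, 0.
For k >= max(S) = 5, G(k) is determined by the previous 5 values G(k-5)..G(k-1); a window of 5 consecutive values has recurred shifted by 2, so by induction G(k + 2) = G(k) for all k >= 0: the sequence is periodic from the start with period 2.
One period: G(0..1) = 0, 1.
35 mod 2 = 1, so G(35) = G(1) = 1.

1


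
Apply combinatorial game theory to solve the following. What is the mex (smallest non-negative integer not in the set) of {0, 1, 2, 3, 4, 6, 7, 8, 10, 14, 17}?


Set = {0, 1, 2, 3, 4, 6, 7, 8, 10, 14, 17}
0 is in the set.
1 is in the set.
2 is in the set.
3 is in the set.
4 is in the set.
5 is NOT in the set. This is the mex.
mex = 5

5


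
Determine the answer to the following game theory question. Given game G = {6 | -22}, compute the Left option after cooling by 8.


Original game: {6 | -22} (a switch {a | b} with a > b).
Cooling by t (for t below the temperature (a - b)/2 = 14) taxes each move by t: {a | b} cooled by t is {a - t | b + t}.
Cooling amount: t = 8
Cooled Left option: 6 - 8 = -2
Cooled Right option: -22 + 8 = -14
Cooled game: {-2 | -14}
Left option = -2

-2


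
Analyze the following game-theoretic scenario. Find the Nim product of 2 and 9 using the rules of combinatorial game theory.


Nim multiplication is bilinear over XOR: (u XOR v) * w = (u*w) XOR (v*w).
So we split each operand into its bit components and XOR the pairwise Nim products.
2 = 2 (as XOR of powers of 2).
9 = 1 + 8 (as XOR of powers of 2).
Using the standard Nim-product table on single bits:
  2*2 = 3,   2*4 = 8,   2*8 = 12,
  4*4 = 6,   4*8 = 11,  8*8 = 13,
and  1*x = x (identity), k*l = l*k (commutative).
Pairwise Nim products:
  2 * 1 = 2
  2 * 8 = 12
XOR them: 2 XOR 12 = 14.
Result: 2 * 9 = 14 (in Nim).

14


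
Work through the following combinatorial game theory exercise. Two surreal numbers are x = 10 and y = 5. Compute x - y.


x = 10, y = 5
x - y = 10 - 5 = 5

5


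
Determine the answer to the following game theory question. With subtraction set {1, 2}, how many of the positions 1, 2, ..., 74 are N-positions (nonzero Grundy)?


Subtraction set S = {1, 2}, so G(n) = n mod 3.
G(n) = 0 when n is a multiple of 3.
Multiples of 3 in [1, 74]: 24
N-positions (nonzero Grundy) = 74 - 24 = 50

50


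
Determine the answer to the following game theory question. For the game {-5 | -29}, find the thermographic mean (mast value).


Game = {-5 | -29}, a switch {a | b} with numbers a > b.
Its thermograph has left wall a - t and right wall b + t, which meet at t = (a - b)/2, where both equal (a + b)/2. So the mast (mean value) is at (a + b)/2.
Mean = (-5 + (-29))/2 = -34/2 = -17

-17


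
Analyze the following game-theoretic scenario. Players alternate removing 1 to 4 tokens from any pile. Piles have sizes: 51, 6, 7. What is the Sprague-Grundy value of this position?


Subtraction set: {1, 2, 3, 4}
For this subtraction set, G(n) = n mod 5 (period = max + 1 = 5).
Pile 1 (size 51): G(51) = 51 mod 5 = 1
Pile 2 (size 6): G(6) = 6 mod 5 = 1
Pile 3 (size 7): G(7) = 7 mod 5 = 2
Total Grundy value = XOR of all: 1 XOR 1 XOR 2 = 2

2


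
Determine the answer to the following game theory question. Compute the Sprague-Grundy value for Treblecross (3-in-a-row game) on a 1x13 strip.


Treblecross: place X on empty cells; 3-in-a-row wins.
Playing within two cells of an existing X lets the opponent win at once, so sensible play treats the cells i-2..i+2 around each X as dead. The player left with no safe cell loses, so this is a normal-play take-away game on strips of safe cells.
Placing X at cell i (0-indexed) of a strip of k safe cells leaves independent strips of sizes max(0, i-2) and max(0, k-i-3). Hence G(k) = mex{ G(max(0,i-2)) XOR G(max(0,k-i-3)) : 0 <= i < k }, with G(0) = 0.
G(1): splits (0,0):0^0=0 -> mex({0}) = 1
G(2): splits (0,0):0^0=0 -> mex({0}) = 1
G(3): splits (0,0):0^0=0 -> mex({0}) = 1
G(4): splits (0,1):0^1=1 (0,0):0^0=0 -> mex({0, 1}) = 2
G(5): splits (0,2):0^1=1 (0,1):0^1=1 (0,0):0^0=0 -> mex({0, 1}) = 2
G(6) = mex({1}) = 0
G(7) = mex({0, 1, 2}) = 3
G(8) = mex({0, 1, 2}) = 3
G(9) = mex({0, 2}) = 1
G(10) = mex({0, 2, 3}) = 1
G(11) = mex({0, 3}) = 1
G(12) = mex({1, 3}) = 0
G(13) = mex({0, 1, 2, 3}) = 4
Therefore G(13) = 4.

4


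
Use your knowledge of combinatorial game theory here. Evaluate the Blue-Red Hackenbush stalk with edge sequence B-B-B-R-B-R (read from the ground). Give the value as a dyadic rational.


Edges (from ground): B-B-B-R-B-R
By Berlekamp's sign-expansion rule, a Blue-Red Hackenbush stalk has the value of the surreal number whose sign sequence is the edge sequence with B -> + and R -> -.
Sign sequence: +++-+-
Trace the sign expansion in the surreal number tree, starting from 0:
Edge 1: B (sign +) -> bounds (0, +inf), value = 1
Edge 2: B (sign +) -> bounds (1, +inf), value = 2
Edge 3: B (sign +) -> bounds (2, +inf), value = 3
Edge 4: R (sign -) -> bounds (2, 3), value = 5/2
Edge 5: B (sign +) -> bounds (5/2, 3), value = 11/4
Edge 6: R (sign -) -> bounds (5/2, 11/4), value = 21/8
Game value = 21/8

21/8


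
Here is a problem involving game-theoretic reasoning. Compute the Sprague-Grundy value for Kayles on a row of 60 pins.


Kayles: a move removes 1 or 2 adjacent pins from a contiguous row.
Removing pins from a row of k leaves two independent rows (a, b) with a + b = k - 1 (one pin) or a + b = k - 2 (two pins); an end removal gives a = 0.
By Sprague-Grundy, G(k) = mex{ G(a) XOR G(b) } over all these splits. G(0) = 0.
G(1): splits (0,0):0^0=0 -> mex({0}) = 1
G(2): splits (0,1):0^1=1 (0,0):0^0=0 -> mex({0, 1}) = 2
G(3): splits (0,2):0^2=2 (1,1):1^1=0 (0,1):0^1=1 -> mex({0, 1, 2}) = 3
G(4): splits (0,3):0^3=3 (1,2):1^2=3 (0,2):0^2=2 (1,1):1^1=0 -> mex({0, 2, 3}) = 1
G(5): splits (0,4):0^1=1 (1,3):1^3=2 (2,2):2^2=0 (0,3):0^3=3 (1,2):1^2=3 -> mex({0, 1, 2, 3}) = 4
G(6) = mex({0, 1, 2, 4}) = 3
G(7) = mex({0, 1, 3, 4, 5}) = 2
G(8) = mex({0, 2, 3, 5, 6}) = 1
G(9) = mex({0, 1, 2, 3, 6, 7}) = 4
G(10) = mex({0, 1, 3, 4, 5, 7}) = 2
G(11) = mex({0, 1, 2, 3, 4, 5}) = 6
G(12) = mex({0, 1, 2, 3, 5, 6, 7}) = 4
G(13) = mex({0, 2, 3, 4, 6, 7}) = 1
G(14) = mex({0, 1, 4, 5, 6, 7}) = 2
G(15) = mex({0, 1, 2, 3, 4, 5, 6}) = 7
G(16) = mex({0, 2, 3, 5, 6, 7}) = 1
G(17) = mex({0, 1, 2, 3, 5, 6, 7}) = 4
G(18) = mex({0, 1, 2, 4, 5, 6}) = 3
G(19) = mex({0, 1, 3, 4, 5, 7}) = 2
G(20) = mex({0, 2, 3, 4, 5, 6, 7}) = 1
G(21) = mex({0, 1, 2, 3, 5, 6, 7}) = 4
G(22) = mex({0, 1, 2, 3, 4, 5, 7}) = 6
G(23) = mex({0, 1, 2, 3, 4, 5, 6}) = 7
G(24) = mex({0, 1, 2, 3, 5, 6, 7}) = 4
G(25) = mex({0, 2, 3, 4, 6, 7}) = 1
G(26) = mex({0, 1, 3, 4, 5, 6, 7}) = 2
G(27) = mex({0, 1, 2, 3, 4, 5, 6, 7}) = 8
G(28) = mex({0, 1, 2, 3, 4, 6, 7, 8}) = 5
G(29) = mex({0, 1, 2, 3, 5, 6, 7, 8, 9}) = 4
G(30) = mex({0, 1, 2, 3, 4, 5, 6, 9, 10}) = 7
G(31) = mex({0, 1, 3, 4, 5, 7, 10, 11}) = 2
G(32) = mex({0, 2, 3, 4, 5, 6, 7, 9, 11}) = 1
G(33) = mex({0, 1, 2, 3, 4, 5, 6, 7, 9, 12}) = 8
G(34) = mex({0, 1, 2, 3, 4, 5, 7, 8, 11, 12}) = 6
G(35) = mex({0, 1, 2, 3, 4, 5, 6, 8, 9, 10, 11}) = 7
G(36) = mex({0, 1, 2, 3, 5, 6, 7, 9, 10}) = 4
G(37) = mex({0, 2, 3, 4, 6, 7, 9, 10, 11, 12}) = 1
G(38) = mex({0, 1, 3, 4, 5, 6, 7, 9, 10, 11, 12}) = 2
G(39) = mex({0, 1, 2, 4, 5, 6, 7, 9, 10, 12, 14}) = 3
G(40) = mex({0, 2, 3, 4, 6, 7, 11, 12, 14}) = 1
G(41) = mex({0, 1, 2, 3, 5, 6, 7, 9, 10, 11, 12}) = 4
G(42) = mex({0, 1, 2, 3, 4, 5, 6, 9, 10}) = 7
G(43) = mex({0, 1, 3, 4, 5, 7, 9, 10, 12, 15}) = 2
G(44) = mex({0, 2, 3, 4, 5, 6, 7, 9, 10, 12, 15}) = 1
G(45) = mex({0, 1, 2, 3, 4, 5, 6, 7, 9, 10, 12, 14}) = 8
G(46) = mex({0, 1, 3, 4, 5, 7, 8, 11, 12, 14}) = 2
G(47) = mex({0, 1, 2, 3, 4, 5, 6, 8, 9, 10, 11, 12}) = 7
G(48) = mex({0, 1, 2, 3, 5, 6, 7, 9, 10}) = 4
G(49) = mex({0, 2, 3, 4, 6, 7, 9, 10, 11, 12, 15}) = 1
G(50) = mex({0, 1, 4, 5, 6, 7, 9, 11, 12, 14, 15}) = 2
G(51) = mex({0, 1, 2, 3, 4, 5, 6, 7, 9, 12, 14, 15}) = 8
G(52) = mex({0, 2, 3, 4, 5, 6, 7, 8, 11, 12, 15}) = 1
G(53) = mex({0, 1, 2, 3, 5, 6, 7, 8, 9, 10, 11, 12}) = 4
G(54) = mex({0, 1, 2, 3, 4, 5, 6, 9, 10}) = 7
G(55) = mex({0, 1, 3, 4, 5, 7, 9, 10, 11, 12}) = 2
G(56) = mex({0, 2, 3, 4, 5, 6, 7, 9, 10, 11, 12, 13, 14}) = 1
G(57) = mex({0, 1, 2, 3, 5, 6, 7, 9, 10, 12, 13, 14, 15}) = 4
G(58) = mex({0, 1, 3, 4, 5, 7, 11, 12, 14, 15}) = 2
G(59) = mex({0, 1, 2, 3, 4, 5, 6, 9, 10, 11, 12, 15}) = 7
G(60) = mex({0, 1, 2, 3, 5, 6, 7, 9, 10}) = 4
Therefore G(60) = 4.

4


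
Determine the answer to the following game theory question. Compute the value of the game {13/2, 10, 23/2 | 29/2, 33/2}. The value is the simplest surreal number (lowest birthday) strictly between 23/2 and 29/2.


Left options: {13/2, 10, 23/2}, max = 23/2
Right options: {29/2, 33/2}, min = 29/2
All options are numbers and max(Left) < min(Right), so by the simplicity theorem the value is the simplest (earliest-born) number strictly between 23/2 and 29/2.
Integers 12 through 14 all lie strictly between 23/2 and 29/2.
Among integers, the simplest (lowest birthday = smallest |n|; 0 is born on day 0, +-n on day n) is 12.
No non-integer in the interval can be simpler: if x is a non-integer in the interval, then floor(x) or ceil(x) also lies in the interval (the interval contains an integer), and both are proper prefixes of x's sign expansion, i.e. born earlier. So the game value is 12.
Game value = 12

12


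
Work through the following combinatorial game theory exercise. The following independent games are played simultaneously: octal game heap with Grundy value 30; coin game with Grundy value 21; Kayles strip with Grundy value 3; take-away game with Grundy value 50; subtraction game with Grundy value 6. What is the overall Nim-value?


By the Sprague-Grundy theorem, the Grundy value of a sum of games is the XOR of individual Grundy values.
octal game heap: Grundy value = 30. Running XOR: 0 XOR 30 = 30
coin game: Grundy value = 21. Running XOR: 30 XOR 21 = 11
Kayles strip: Grundy value = 3. Running XOR: 11 XOR 3 = 8
take-away game: Grundy value = 50. Running XOR: 8 XOR 50 = 58
subtraction game: Grundy value = 6. Running XOR: 58 XOR 6 = 60
The combined Grundy value is 60.

60


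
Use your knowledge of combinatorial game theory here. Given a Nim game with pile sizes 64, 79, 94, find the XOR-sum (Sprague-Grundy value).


We need the XOR (exclusive or) of all pile sizes.
After XOR-ing pile 1 (size 64): 0 XOR 64 = 64
After XOR-ing pile 2 (size 79): 64 XOR 79 = 15
After XOR-ing pile 3 (size 94): 15 XOR 94 = 81
The Nim-value of this position is 81.

81


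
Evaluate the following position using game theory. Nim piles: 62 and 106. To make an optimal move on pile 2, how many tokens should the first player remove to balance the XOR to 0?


Piles: 62 and 106
Current XOR: 62 XOR 106 = 84 (non-zero, so this is an N-position).
To make the XOR zero, we need to find a move that balances the piles.
For pile 2 (size 106): target = 106 XOR 84 = 62
We reduce pile 2 from 106 to 62.
Tokens removed: 106 - 62 = 44
Verification: 62 XOR 62 = 0

44


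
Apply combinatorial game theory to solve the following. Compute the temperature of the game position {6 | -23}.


The game is {6 | -23}, a switch {a | b} with numbers a > b.
Cooling {a | b} by t gives {a - t | b + t}, which stops being hot when a - t = b + t, i.e. at t = (a - b)/2. So the temperature of a switch is (a - b)/2.
Temperature = (Left option - Right option) / 2
= (6 - (-23)) / 2
= 29 / 2
= 29/2

29/2
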